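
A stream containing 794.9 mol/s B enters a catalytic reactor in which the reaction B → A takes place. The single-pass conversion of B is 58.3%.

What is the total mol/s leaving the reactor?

795 mol/s

B reacted = 0.583 × 794.9 = 463.4 mol/s; ν_B = −1, so ξ = 463.4/1 = 463.4 mol/s.
Outlet amounts (n = n₀ + ν ξ):
  B: 794.9 − 1(463.4) = 331.5
  A: 0 + 1(463.4) = 463.4
Total out = 331.5 + 463.4 = 794.9 mol/s.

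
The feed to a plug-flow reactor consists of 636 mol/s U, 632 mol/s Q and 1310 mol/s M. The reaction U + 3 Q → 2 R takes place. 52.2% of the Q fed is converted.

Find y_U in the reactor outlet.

0.223

Q reacted = 0.522 × 632 = 329.9 mol/s; ν_Q = −3, so ξ = 329.9/3 = 110 mol/s.
Outlet amounts (n = n₀ + ν ξ):
  U: 636 − 1(110) = 526
  Q: 632 − 3(110) = 302.1
  R: 0 + 2(110) = 219.9
  M: 1310 (inert)
Total out = 2358 mol/s; y_U = 526 / 2358 = 0.2231.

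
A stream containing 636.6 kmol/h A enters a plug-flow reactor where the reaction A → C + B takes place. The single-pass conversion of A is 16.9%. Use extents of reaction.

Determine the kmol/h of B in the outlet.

A reacted = 0.169 × 636.6 = 107.6 kmol/h; ν_A = −1, so ξ = 107.6/1 = 107.6 kmol/h.
Outlet amounts (n = n₀ + ν ξ):
  A: 636.6 − 1(107.6) = 529
  C: 0 + 1(107.6) = 107.6
  B: 0 + 1(107.6) = 107.6

108 kmol/h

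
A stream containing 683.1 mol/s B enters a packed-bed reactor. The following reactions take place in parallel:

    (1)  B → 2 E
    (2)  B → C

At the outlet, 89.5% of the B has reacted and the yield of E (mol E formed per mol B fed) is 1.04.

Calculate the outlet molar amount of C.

Yield of E: 2ξ₁ / 683.1 = 1.04 → ξ₁ = 355.2 mol/s.
Conversion of B: 1ξ₁ + 1ξ₂ = 0.895 × 683.1 = 611.4 → ξ₂ = 256.2 mol/s.
Outlet amounts (n = n₀ + Σ ν·ξ):
  B: 683.1 − 1(355.2) − 1(256.2) = 71.73
  E: 0 + 2(355.2) = 710.4
  C: 0 + 1(256.2) = 256.2

256 mol/s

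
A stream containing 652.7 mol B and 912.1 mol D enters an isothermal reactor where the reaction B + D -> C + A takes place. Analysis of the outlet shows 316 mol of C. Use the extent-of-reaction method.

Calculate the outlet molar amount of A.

For C: n = n₀ + 1ξ → 316 = 0 + 1ξ, giving ξ = 316 mol.
Outlet amounts (n = n₀ + ν ξ):
  B: 652.7 − 1(316) = 336.7
  D: 912.1 − 1(316) = 596.1
  C: 0 + 1(316) = 316
  A: 0 + 1(316) = 316

316 mol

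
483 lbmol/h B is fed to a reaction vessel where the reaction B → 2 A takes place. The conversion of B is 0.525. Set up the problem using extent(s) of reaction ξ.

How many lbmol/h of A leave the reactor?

B reacted = 0.525 × 483 = 253.6 lbmol/h; ν_B = −1, so ξ = 253.6/1 = 253.6 lbmol/h.
Outlet amounts (n = n₀ + ν ξ):
  B: 483 − 1(253.6) = 229.4
  A: 0 + 2(253.6) = 507.2

507 lbmol/h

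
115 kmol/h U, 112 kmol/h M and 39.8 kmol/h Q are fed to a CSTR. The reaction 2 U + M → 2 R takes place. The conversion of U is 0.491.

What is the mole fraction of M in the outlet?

0.351

U reacted = 0.491 × 115 = 56.46 kmol/h; ν_U = −2, so ξ = 56.46/2 = 28.23 kmol/h.
Outlet amounts (n = n₀ + ν ξ):
  U: 115 − 2(28.23) = 58.54
  M: 112 − 1(28.23) = 83.77
  R: 0 + 2(28.23) = 56.46
  Q: 39.8 (inert)
Total out = 238.6 kmol/h; y_M = 83.77 / 238.6 = 0.3511.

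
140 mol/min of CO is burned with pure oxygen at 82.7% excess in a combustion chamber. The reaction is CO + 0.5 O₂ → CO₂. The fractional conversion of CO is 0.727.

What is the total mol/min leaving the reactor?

Stoichiometric O₂ = 0.5 × 140 = 70 mol/min; O₂ fed = 70 × 1.827 = 127.9 mol/min.
Fuel reacted = 0.727 × 140 → ξ = 101.8 mol/min.
Outlet (n = n₀ + ν ξ):
  CO: 140 − 1(101.8) = 38.22
  O₂: 127.9 − 0.5(101.8) = 77
  CO₂: 0 + 1(101.8) = 101.8
Total out = 38.22 + 77 + 101.8 = 217 mol/min.

217 mol/min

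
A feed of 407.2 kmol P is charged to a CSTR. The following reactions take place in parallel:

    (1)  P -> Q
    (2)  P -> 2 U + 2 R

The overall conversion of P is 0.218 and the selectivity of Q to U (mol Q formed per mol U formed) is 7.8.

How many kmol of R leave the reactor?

Conversion of P: P consumed = 0.218 × 407.2 = 88.77 kmol = 1ξ₁ + 1ξ₂.
Selectivity: 1ξ₁ / (2ξ₂) = 7.8 → ξ₁ = 15.6 ξ₂.
Substitute: (1·15.6 + 1) ξ₂ = 88.77 → ξ₂ = 5.348 kmol, ξ₁ = 83.42 kmol.
Outlet amounts (n = n₀ + Σ ν·ξ):
  P: 407.2 − 1(83.42) − 1(5.348) = 318.4
  Q: 0 + 1(83.42) = 83.42
  U: 0 + 2(5.348) = 10.7
  R: 0 + 2(5.348) = 10.7

10.7 kmol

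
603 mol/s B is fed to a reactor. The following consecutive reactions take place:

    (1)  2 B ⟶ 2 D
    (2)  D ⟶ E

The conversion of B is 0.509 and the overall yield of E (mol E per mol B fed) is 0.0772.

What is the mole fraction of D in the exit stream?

0.432

Conversion of B: B consumed = 2ξ₁ = 0.509 × 603 → ξ₁ = 153.5 mol/s.
Yield of E: 1ξ₂ / 603 = 0.0772 → ξ₂ = 46.55 mol/s.
Outlet amounts (n = n₀ + Σ ν·ξ):
  B: 603 − 2(153.5) = 296.1
  D: 0 + 2(153.5) − 1(46.55) = 260.4
  E: 0 + 1(46.55) = 46.55
Total out = 603 mol/s; y_D = 260.4 / 603 = 0.4318.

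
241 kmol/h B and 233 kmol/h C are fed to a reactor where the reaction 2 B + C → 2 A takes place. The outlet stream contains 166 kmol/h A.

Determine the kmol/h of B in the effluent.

For A: n = n₀ + 2ξ → 166 = 0 + 2ξ, giving ξ = 83 kmol/h.
Outlet amounts (n = n₀ + ν ξ):
  B: 241 − 2(83) = 75
  C: 233 − 1(83) = 150
  A: 0 + 2(83) = 166

75 kmol/h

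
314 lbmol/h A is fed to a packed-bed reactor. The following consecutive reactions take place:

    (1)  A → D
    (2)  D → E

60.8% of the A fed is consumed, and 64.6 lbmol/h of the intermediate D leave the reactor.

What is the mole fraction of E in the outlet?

0.402

Conversion of A: A consumed = 1ξ₁ = 0.608 × 314 → ξ₁ = 190.9 lbmol/h.
D balance: n_D = 0 + 1ξ₁ − 1ξ₂ = 64.6 → ξ₂ = (1·190.9 − 64.6)/1 = 126.3 lbmol/h.
Outlet amounts (n = n₀ + Σ ν·ξ):
  A: 314 − 1(190.9) = 123.1
  D: 0 + 1(190.9) − 1(126.3) = 64.6
  E: 0 + 1(126.3) = 126.3
Total out = 314 lbmol/h; y_E = 126.3 / 314 = 0.4023.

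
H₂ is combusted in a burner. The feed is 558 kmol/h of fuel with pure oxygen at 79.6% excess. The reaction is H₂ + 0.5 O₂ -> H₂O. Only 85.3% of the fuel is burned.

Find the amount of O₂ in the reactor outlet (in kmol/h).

263 kmol/h

Stoichiometric O₂ = 0.5 × 558 = 279 kmol/h; O₂ fed = 279 × 1.796 = 501.1 kmol/h.
Fuel reacted = 0.853 × 558 → ξ = 476 kmol/h.
Outlet (n = n₀ + ν ξ):
  H₂: 558 − 1(476) = 82.03
  O₂: 501.1 − 0.5(476) = 263.1
  H₂O: 0 + 1(476) = 476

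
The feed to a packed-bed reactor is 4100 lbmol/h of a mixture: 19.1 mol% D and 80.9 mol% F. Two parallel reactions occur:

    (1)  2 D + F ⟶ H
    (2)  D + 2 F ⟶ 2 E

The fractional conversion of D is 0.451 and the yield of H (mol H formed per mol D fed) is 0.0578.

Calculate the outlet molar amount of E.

Yield of H: 1ξ₁ / 783.1 = 0.0578 → ξ₁ = 45.26 lbmol/h.
Conversion of D: 2ξ₁ + 1ξ₂ = 0.451 × 783.1 = 353.2 → ξ₂ = 262.7 lbmol/h.
Outlet amounts (n = n₀ + Σ ν·ξ):
  D: 783.1 − 2(45.26) − 1(262.7) = 429.9
  F: 3317 − 1(45.26) − 2(262.7) = 2746
  H: 0 + 1(45.26) = 45.26
  E: 0 + 2(262.7) = 525.3

525 lbmol/h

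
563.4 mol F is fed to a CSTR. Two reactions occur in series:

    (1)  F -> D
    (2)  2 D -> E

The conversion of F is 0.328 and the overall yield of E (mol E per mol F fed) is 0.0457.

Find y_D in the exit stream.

0.248

Conversion of F: F consumed = 1ξ₁ = 0.328 × 563.4 → ξ₁ = 184.8 mol.
Yield of E: 1ξ₂ / 563.4 = 0.0457 → ξ₂ = 25.75 mol.
Outlet amounts (n = n₀ + Σ ν·ξ):
  F: 563.4 − 1(184.8) = 378.6
  D: 0 + 1(184.8) − 2(25.75) = 133.3
  E: 0 + 1(25.75) = 25.75
Total out = 537.7 mol; y_D = 133.3 / 537.7 = 0.2479.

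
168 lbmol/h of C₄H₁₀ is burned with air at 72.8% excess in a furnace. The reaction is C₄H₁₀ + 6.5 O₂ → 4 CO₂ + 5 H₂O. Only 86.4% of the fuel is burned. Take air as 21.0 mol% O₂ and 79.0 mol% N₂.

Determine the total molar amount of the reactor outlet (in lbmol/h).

Stoichiometric O₂ = 6.5 × 168 = 1092 lbmol/h; O₂ fed = 1092 × 1.728 = 1887 lbmol/h.
N₂ fed = 1887 × 79/21 = 7099 lbmol/h.
Fuel reacted = 0.864 × 168 → ξ = 145.2 lbmol/h.
Outlet (n = n₀ + ν ξ):
  C₄H₁₀: 168 − 1(145.2) = 22.85
  O₂: 1887 − 6.5(145.2) = 943.5
  N₂: 7099 (inert)
  CO₂: 0 + 4(145.2) = 580.6
  H₂O: 0 + 5(145.2) = 725.8
Total out = 22.85 + 943.5 + 7099 + 580.6 + 725.8 = 9371 lbmol/h.

9370 lbmol/h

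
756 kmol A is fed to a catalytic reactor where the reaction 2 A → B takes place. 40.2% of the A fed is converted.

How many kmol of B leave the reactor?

A reacted = 0.402 × 756 = 303.9 kmol; ν_A = −2, so ξ = 303.9/2 = 152 kmol.
Outlet amounts (n = n₀ + ν ξ):
  A: 756 − 2(152) = 452.1
  B: 0 + 1(152) = 152

152 kmol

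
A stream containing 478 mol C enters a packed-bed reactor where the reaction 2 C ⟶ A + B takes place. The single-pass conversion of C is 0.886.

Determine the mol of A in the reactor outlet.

C reacted = 0.886 × 478 = 423.5 mol; ν_C = −2, so ξ = 423.5/2 = 211.8 mol.
Outlet amounts (n = n₀ + ν ξ):
  C: 478 − 2(211.8) = 54.49
  A: 0 + 1(211.8) = 211.8
  B: 0 + 1(211.8) = 211.8

212 mol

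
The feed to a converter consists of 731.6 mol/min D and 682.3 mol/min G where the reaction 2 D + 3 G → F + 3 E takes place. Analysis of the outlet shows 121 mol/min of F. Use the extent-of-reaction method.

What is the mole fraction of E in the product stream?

0.281

For F: n = n₀ + 1ξ → 121 = 0 + 1ξ, giving ξ = 121 mol/min.
Outlet amounts (n = n₀ + ν ξ):
  D: 731.6 − 2(121) = 489.6
  G: 682.3 − 3(121) = 319.3
  F: 0 + 1(121) = 121
  E: 0 + 3(121) = 363
Total out = 1293 mol/min; y_E = 363 / 1293 = 0.2808.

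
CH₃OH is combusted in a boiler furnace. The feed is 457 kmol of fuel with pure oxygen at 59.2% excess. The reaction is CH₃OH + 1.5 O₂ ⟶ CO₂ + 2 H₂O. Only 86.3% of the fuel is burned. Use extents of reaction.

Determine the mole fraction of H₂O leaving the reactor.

0.452

Stoichiometric O₂ = 1.5 × 457 = 685.5 kmol; O₂ fed = 685.5 × 1.592 = 1091 kmol.
Fuel reacted = 0.863 × 457 → ξ = 394.4 kmol.
Outlet (n = n₀ + ν ξ):
  CH₃OH: 457 − 1(394.4) = 62.61
  O₂: 1091 − 1.5(394.4) = 499.7
  CO₂: 0 + 1(394.4) = 394.4
  H₂O: 0 + 2(394.4) = 788.8
Total out = 1746 kmol; y_H₂O = 788.8 / 1746 = 0.4519.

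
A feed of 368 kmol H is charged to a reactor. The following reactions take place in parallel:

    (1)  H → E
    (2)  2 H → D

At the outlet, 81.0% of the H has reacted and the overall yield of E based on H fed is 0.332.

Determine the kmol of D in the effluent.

88 kmol

Yield of E: 1ξ₁ / 368 = 0.332 → ξ₁ = 122.2 kmol.
Conversion of H: 1ξ₁ + 2ξ₂ = 0.81 × 368 = 298.1 → ξ₂ = 87.95 kmol.
Outlet amounts (n = n₀ + Σ ν·ξ):
  H: 368 − 1(122.2) − 2(87.95) = 69.92
  E: 0 + 1(122.2) = 122.2
  D: 0 + 1(87.95) = 87.95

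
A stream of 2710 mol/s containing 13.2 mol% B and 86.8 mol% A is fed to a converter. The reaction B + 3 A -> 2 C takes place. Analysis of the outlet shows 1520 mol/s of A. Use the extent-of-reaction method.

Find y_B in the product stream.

0.0373

For A: n = n₀ − 3ξ → 1520 = 2352 − 3ξ, giving ξ = 277.4 mol/s.
Outlet amounts (n = n₀ + ν ξ):
  B: 357.7 − 1(277.4) = 80.29
  A: 2352 − 3(277.4) = 1520
  C: 0 + 2(277.4) = 554.9
Total out = 2155 mol/s; y_B = 80.29 / 2155 = 0.03726.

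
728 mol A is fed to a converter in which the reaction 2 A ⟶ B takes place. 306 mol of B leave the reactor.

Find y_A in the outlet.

0.275

For B: n = n₀ + 1ξ → 306 = 0 + 1ξ, giving ξ = 306 mol.
Outlet amounts (n = n₀ + ν ξ):
  A: 728 − 2(306) = 116
  B: 0 + 1(306) = 306
Total out = 422 mol; y_A = 116 / 422 = 0.2749.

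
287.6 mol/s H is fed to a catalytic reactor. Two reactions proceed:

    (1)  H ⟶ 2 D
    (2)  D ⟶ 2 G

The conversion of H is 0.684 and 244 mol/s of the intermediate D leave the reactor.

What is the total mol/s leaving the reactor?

634 mol/s

Conversion of H: H consumed = 1ξ₁ = 0.684 × 287.6 → ξ₁ = 196.7 mol/s.
D balance: n_D = 0 + 2ξ₁ − 1ξ₂ = 244 → ξ₂ = (2·196.7 − 244)/1 = 149.4 mol/s.
Outlet amounts (n = n₀ + Σ ν·ξ):
  H: 287.6 − 1(196.7) = 90.88
  D: 0 + 2(196.7) − 1(149.4) = 244
  G: 0 + 2(149.4) = 298.9
Total out = 90.88 + 244 + 298.9 = 633.8 mol/s.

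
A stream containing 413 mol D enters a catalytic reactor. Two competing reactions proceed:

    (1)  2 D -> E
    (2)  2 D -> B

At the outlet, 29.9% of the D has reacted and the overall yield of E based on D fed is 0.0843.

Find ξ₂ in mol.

ξ₂ = 26.9 mol

Yield of E: 1ξ₁ / 413 = 0.0843 → ξ₁ = 34.82 mol.
Conversion of D: 2ξ₁ + 2ξ₂ = 0.299 × 413 = 123.5 → ξ₂ = 26.93 mol.
Outlet amounts (n = n₀ + Σ ν·ξ):
  D: 413 − 2(34.82) − 2(26.93) = 289.5
  E: 0 + 1(34.82) = 34.82
  B: 0 + 1(26.93) = 26.93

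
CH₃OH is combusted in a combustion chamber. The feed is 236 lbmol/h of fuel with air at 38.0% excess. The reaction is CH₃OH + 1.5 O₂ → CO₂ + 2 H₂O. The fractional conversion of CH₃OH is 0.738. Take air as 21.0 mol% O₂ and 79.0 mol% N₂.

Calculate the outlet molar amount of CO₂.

174 lbmol/h

Stoichiometric O₂ = 1.5 × 236 = 354 lbmol/h; O₂ fed = 354 × 1.380 = 488.5 lbmol/h.
N₂ fed = 488.5 × 79/21 = 1838 lbmol/h.
Fuel reacted = 0.738 × 236 → ξ = 174.2 lbmol/h.
Outlet (n = n₀ + ν ξ):
  CH₃OH: 236 − 1(174.2) = 61.83
  O₂: 488.5 − 1.5(174.2) = 227.3
  N₂: 1838 (inert)
  CO₂: 0 + 1(174.2) = 174.2
  H₂O: 0 + 2(174.2) = 348.3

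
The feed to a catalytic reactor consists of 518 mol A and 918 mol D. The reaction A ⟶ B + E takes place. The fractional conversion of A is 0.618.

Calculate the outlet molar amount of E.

A reacted = 0.618 × 518 = 320.1 mol; ν_A = −1, so ξ = 320.1/1 = 320.1 mol.
Outlet amounts (n = n₀ + ν ξ):
  A: 518 − 1(320.1) = 197.9
  B: 0 + 1(320.1) = 320.1
  E: 0 + 1(320.1) = 320.1
  D: 918 (inert)

320 mol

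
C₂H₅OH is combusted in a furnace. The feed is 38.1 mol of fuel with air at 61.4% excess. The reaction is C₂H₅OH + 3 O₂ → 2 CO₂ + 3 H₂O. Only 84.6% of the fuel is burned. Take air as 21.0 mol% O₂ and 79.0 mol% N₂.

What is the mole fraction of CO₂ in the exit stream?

Stoichiometric O₂ = 3 × 38.1 = 114.3 mol; O₂ fed = 114.3 × 1.614 = 184.5 mol.
N₂ fed = 184.5 × 79/21 = 694 mol.
Fuel reacted = 0.846 × 38.1 → ξ = 32.23 mol.
Outlet (n = n₀ + ν ξ):
  C₂H₅OH: 38.1 − 1(32.23) = 5.867
  O₂: 184.5 − 3(32.23) = 87.78
  N₂: 694 (inert)
  CO₂: 0 + 2(32.23) = 64.47
  H₂O: 0 + 3(32.23) = 96.7
Total out = 948.8 mol; y_CO₂ = 64.47 / 948.8 = 0.06794.

0.0679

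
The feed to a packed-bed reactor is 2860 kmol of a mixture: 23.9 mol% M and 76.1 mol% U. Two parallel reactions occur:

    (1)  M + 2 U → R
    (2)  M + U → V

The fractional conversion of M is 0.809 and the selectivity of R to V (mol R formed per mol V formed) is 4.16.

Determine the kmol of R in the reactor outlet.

446 kmol

Conversion of M: M consumed = 0.809 × 683.5 = 553 kmol = 1ξ₁ + 1ξ₂.
Selectivity: 1ξ₁ / (1ξ₂) = 4.16 → ξ₁ = 4.16 ξ₂.
Substitute: (1·4.16 + 1) ξ₂ = 553 → ξ₂ = 107.2 kmol, ξ₁ = 445.8 kmol.
Outlet amounts (n = n₀ + Σ ν·ξ):
  M: 683.5 − 1(445.8) − 1(107.2) = 130.6
  U: 2176 − 2(445.8) − 1(107.2) = 1178
  R: 0 + 1(445.8) = 445.8
  V: 0 + 1(107.2) = 107.2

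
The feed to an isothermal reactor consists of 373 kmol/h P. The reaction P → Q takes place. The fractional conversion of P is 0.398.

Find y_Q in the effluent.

0.398

P reacted = 0.398 × 373 = 148.5 kmol/h; ν_P = −1, so ξ = 148.5/1 = 148.5 kmol/h.
Outlet amounts (n = n₀ + ν ξ):
  P: 373 − 1(148.5) = 224.5
  Q: 0 + 1(148.5) = 148.5
Total out = 373 kmol/h; y_Q = 148.5 / 373 = 0.398.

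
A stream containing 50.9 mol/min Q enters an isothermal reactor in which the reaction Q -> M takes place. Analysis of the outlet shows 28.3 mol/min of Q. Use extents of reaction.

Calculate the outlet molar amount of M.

For Q: n = n₀ − 1ξ → 28.3 = 50.9 − 1ξ, giving ξ = 22.6 mol/min.
Outlet amounts (n = n₀ + ν ξ):
  Q: 50.9 − 1(22.6) = 28.3
  M: 0 + 1(22.6) = 22.6

22.6 mol/min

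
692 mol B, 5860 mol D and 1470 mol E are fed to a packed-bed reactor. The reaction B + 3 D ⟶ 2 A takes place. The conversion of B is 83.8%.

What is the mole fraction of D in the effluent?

B reacted = 0.838 × 692 = 579.9 mol; ν_B = −1, so ξ = 579.9/1 = 579.9 mol.
Outlet amounts (n = n₀ + ν ξ):
  B: 692 − 1(579.9) = 112.1
  D: 5860 − 3(579.9) = 4120
  A: 0 + 2(579.9) = 1160
  E: 1470 (inert)
Total out = 6862 mol; y_D = 4120 / 6862 = 0.6004.

0.6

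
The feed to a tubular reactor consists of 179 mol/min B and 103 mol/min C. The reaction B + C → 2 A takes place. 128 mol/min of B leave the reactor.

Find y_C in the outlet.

For B: n = n₀ − 1ξ → 128 = 179 − 1ξ, giving ξ = 51 mol/min.
Outlet amounts (n = n₀ + ν ξ):
  B: 179 − 1(51) = 128
  C: 103 − 1(51) = 52
  A: 0 + 2(51) = 102
Total out = 282 mol/min; y_C = 52 / 282 = 0.1844.

0.184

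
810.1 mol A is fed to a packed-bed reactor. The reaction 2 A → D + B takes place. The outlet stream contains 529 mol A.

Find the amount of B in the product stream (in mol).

For A: n = n₀ − 2ξ → 529 = 810.1 − 2ξ, giving ξ = 140.6 mol.
Outlet amounts (n = n₀ + ν ξ):
  A: 810.1 − 2(140.6) = 529
  D: 0 + 1(140.6) = 140.6
  B: 0 + 1(140.6) = 140.6

141 mol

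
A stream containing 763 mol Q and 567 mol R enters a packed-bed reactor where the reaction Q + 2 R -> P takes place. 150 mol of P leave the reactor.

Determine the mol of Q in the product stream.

613 mol

For P: n = n₀ + 1ξ → 150 = 0 + 1ξ, giving ξ = 150 mol.
Outlet amounts (n = n₀ + ν ξ):
  Q: 763 − 1(150) = 613
  R: 567 − 2(150) = 267
  P: 0 + 1(150) = 150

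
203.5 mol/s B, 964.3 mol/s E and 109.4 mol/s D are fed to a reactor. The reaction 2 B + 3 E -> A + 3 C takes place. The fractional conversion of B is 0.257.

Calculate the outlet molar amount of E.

B reacted = 0.257 × 203.5 = 52.3 mol/s; ν_B = −2, so ξ = 52.3/2 = 26.15 mol/s.
Outlet amounts (n = n₀ + ν ξ):
  B: 203.5 − 2(26.15) = 151.2
  E: 964.3 − 3(26.15) = 885.9
  A: 0 + 1(26.15) = 26.15
  C: 0 + 3(26.15) = 78.45
  D: 109.4 (inert)

886 mol/s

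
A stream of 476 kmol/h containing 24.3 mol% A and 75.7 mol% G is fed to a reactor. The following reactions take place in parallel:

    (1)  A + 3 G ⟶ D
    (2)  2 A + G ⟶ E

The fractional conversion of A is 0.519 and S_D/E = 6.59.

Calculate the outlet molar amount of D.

46.1 kmol/h

Conversion of A: A consumed = 0.519 × 115.7 = 60.03 kmol/h = 1ξ₁ + 2ξ₂.
Selectivity: 1ξ₁ / (1ξ₂) = 6.59 → ξ₁ = 6.59 ξ₂.
Substitute: (1·6.59 + 2) ξ₂ = 60.03 → ξ₂ = 6.989 kmol/h, ξ₁ = 46.05 kmol/h.
Outlet amounts (n = n₀ + Σ ν·ξ):
  A: 115.7 − 1(46.05) − 2(6.989) = 55.64
  G: 360.3 − 3(46.05) − 1(6.989) = 215.2
  D: 0 + 1(46.05) = 46.05
  E: 0 + 1(6.989) = 6.989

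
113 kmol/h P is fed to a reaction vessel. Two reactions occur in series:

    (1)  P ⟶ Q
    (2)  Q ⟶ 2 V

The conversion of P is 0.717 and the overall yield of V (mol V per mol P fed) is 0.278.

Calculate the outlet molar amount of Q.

65.3 kmol/h

Conversion of P: P consumed = 1ξ₁ = 0.717 × 113 → ξ₁ = 81.02 kmol/h.
Yield of V: 2ξ₂ / 113 = 0.278 → ξ₂ = 15.71 kmol/h.
Outlet amounts (n = n₀ + Σ ν·ξ):
  P: 113 − 1(81.02) = 31.98
  Q: 0 + 1(81.02) − 1(15.71) = 65.31
  V: 0 + 2(15.71) = 31.41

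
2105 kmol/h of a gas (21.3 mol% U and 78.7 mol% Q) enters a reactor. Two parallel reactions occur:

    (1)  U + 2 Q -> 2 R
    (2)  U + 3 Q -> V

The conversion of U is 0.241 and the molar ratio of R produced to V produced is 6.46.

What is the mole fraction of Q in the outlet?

0.727

Conversion of U: U consumed = 0.241 × 448.4 = 108.1 kmol/h = 1ξ₁ + 1ξ₂.
Selectivity: 2ξ₁ / (1ξ₂) = 6.46 → ξ₁ = 3.23 ξ₂.
Substitute: (1·3.23 + 1) ξ₂ = 108.1 → ξ₂ = 25.55 kmol/h, ξ₁ = 82.51 kmol/h.
Outlet amounts (n = n₀ + Σ ν·ξ):
  U: 448.4 − 1(82.51) − 1(25.55) = 340.3
  Q: 1657 − 2(82.51) − 3(25.55) = 1415
  R: 0 + 2(82.51) = 165
  V: 0 + 1(25.55) = 25.55
Total out = 1946 kmol/h; y_Q = 1415 / 1946 = 0.7272.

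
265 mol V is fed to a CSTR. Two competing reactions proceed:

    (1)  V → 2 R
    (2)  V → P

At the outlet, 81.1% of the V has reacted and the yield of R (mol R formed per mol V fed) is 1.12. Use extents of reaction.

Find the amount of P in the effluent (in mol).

66.5 mol

Yield of R: 2ξ₁ / 265 = 1.12 → ξ₁ = 148.4 mol.
Conversion of V: 1ξ₁ + 1ξ₂ = 0.811 × 265 = 214.9 → ξ₂ = 66.52 mol.
Outlet amounts (n = n₀ + Σ ν·ξ):
  V: 265 − 1(148.4) − 1(66.52) = 50.08
  R: 0 + 2(148.4) = 296.8
  P: 0 + 1(66.52) = 66.52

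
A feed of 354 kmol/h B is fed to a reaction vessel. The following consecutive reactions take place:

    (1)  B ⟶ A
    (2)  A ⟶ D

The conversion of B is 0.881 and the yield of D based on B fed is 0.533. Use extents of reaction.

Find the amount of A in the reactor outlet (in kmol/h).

123 kmol/h

Conversion of B: B consumed = 1ξ₁ = 0.881 × 354 → ξ₁ = 311.9 kmol/h.
Yield of D: 1ξ₂ / 354 = 0.533 → ξ₂ = 188.7 kmol/h.
Outlet amounts (n = n₀ + Σ ν·ξ):
  B: 354 − 1(311.9) = 42.13
  A: 0 + 1(311.9) − 1(188.7) = 123.2
  D: 0 + 1(188.7) = 188.7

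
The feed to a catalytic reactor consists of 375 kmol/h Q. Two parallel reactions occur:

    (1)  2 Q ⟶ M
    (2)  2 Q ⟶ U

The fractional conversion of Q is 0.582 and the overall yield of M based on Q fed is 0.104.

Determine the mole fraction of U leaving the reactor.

0.264

Yield of M: 1ξ₁ / 375 = 0.104 → ξ₁ = 39 kmol/h.
Conversion of Q: 2ξ₁ + 2ξ₂ = 0.582 × 375 = 218.2 → ξ₂ = 70.12 kmol/h.
Outlet amounts (n = n₀ + Σ ν·ξ):
  Q: 375 − 2(39) − 2(70.12) = 156.8
  M: 0 + 1(39) = 39
  U: 0 + 1(70.12) = 70.12
Total out = 265.9 kmol/h; y_U = 70.12 / 265.9 = 0.2638.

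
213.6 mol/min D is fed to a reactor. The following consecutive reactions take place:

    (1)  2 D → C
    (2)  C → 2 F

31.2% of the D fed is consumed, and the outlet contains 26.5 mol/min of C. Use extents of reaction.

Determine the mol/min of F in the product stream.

Conversion of D: D consumed = 2ξ₁ = 0.312 × 213.6 → ξ₁ = 33.32 mol/min.
C balance: n_C = 0 + 1ξ₁ − 1ξ₂ = 26.5 → ξ₂ = (1·33.32 − 26.5)/1 = 6.822 mol/min.
Outlet amounts (n = n₀ + Σ ν·ξ):
  D: 213.6 − 2(33.32) = 147
  C: 0 + 1(33.32) − 1(6.822) = 26.5
  F: 0 + 2(6.822) = 13.64

13.6 mol/min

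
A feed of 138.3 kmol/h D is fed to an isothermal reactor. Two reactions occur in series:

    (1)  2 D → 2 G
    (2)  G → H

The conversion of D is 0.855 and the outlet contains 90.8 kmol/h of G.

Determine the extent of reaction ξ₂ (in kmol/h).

Conversion of D: D consumed = 2ξ₁ = 0.855 × 138.3 → ξ₁ = 59.12 kmol/h.
G balance: n_G = 0 + 2ξ₁ − 1ξ₂ = 90.8 → ξ₂ = (2·59.12 − 90.8)/1 = 27.45 kmol/h.
Outlet amounts (n = n₀ + Σ ν·ξ):
  D: 138.3 − 2(59.12) = 20.05
  G: 0 + 2(59.12) − 1(27.45) = 90.8
  H: 0 + 1(27.45) = 27.45

ξ₂ = 27.4 kmol/h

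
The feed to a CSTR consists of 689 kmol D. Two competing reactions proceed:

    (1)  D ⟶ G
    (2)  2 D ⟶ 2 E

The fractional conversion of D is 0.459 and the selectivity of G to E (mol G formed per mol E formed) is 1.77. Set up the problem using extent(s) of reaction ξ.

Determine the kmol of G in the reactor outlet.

Conversion of D: D consumed = 0.459 × 689 = 316.3 kmol = 1ξ₁ + 2ξ₂.
Selectivity: 1ξ₁ / (2ξ₂) = 1.77 → ξ₁ = 3.54 ξ₂.
Substitute: (1·3.54 + 2) ξ₂ = 316.3 → ξ₂ = 57.09 kmol, ξ₁ = 202.1 kmol.
Outlet amounts (n = n₀ + Σ ν·ξ):
  D: 689 − 1(202.1) − 2(57.09) = 372.7
  G: 0 + 1(202.1) = 202.1
  E: 0 + 2(57.09) = 114.2

202 kmol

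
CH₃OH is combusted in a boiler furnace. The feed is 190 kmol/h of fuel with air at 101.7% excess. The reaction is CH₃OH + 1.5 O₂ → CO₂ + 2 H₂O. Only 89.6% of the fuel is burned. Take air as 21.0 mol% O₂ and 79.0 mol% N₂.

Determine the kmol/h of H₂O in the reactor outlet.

340 kmol/h

Stoichiometric O₂ = 1.5 × 190 = 285 kmol/h; O₂ fed = 285 × 2.017 = 574.8 kmol/h.
N₂ fed = 574.8 × 79/21 = 2163 kmol/h.
Fuel reacted = 0.896 × 190 → ξ = 170.2 kmol/h.
Outlet (n = n₀ + ν ξ):
  CH₃OH: 190 − 1(170.2) = 19.76
  O₂: 574.8 − 1.5(170.2) = 319.5
  N₂: 2163 (inert)
  CO₂: 0 + 1(170.2) = 170.2
  H₂O: 0 + 2(170.2) = 340.5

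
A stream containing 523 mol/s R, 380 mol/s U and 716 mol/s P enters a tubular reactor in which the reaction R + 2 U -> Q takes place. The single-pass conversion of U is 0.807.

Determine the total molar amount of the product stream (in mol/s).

1310 mol/s

U reacted = 0.807 × 380 = 306.7 mol/s; ν_U = −2, so ξ = 306.7/2 = 153.3 mol/s.
Outlet amounts (n = n₀ + ν ξ):
  R: 523 − 1(153.3) = 369.7
  U: 380 − 2(153.3) = 73.34
  Q: 0 + 1(153.3) = 153.3
  P: 716 (inert)
Total out = 369.7 + 73.34 + 153.3 + 716 = 1312 mol/s.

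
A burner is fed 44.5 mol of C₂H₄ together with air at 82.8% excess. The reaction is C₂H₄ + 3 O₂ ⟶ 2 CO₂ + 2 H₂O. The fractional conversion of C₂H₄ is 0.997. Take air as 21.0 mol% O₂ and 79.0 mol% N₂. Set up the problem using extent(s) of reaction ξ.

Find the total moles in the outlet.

Stoichiometric O₂ = 3 × 44.5 = 133.5 mol; O₂ fed = 133.5 × 1.828 = 244 mol.
N₂ fed = 244 × 79/21 = 918 mol.
Fuel reacted = 0.997 × 44.5 → ξ = 44.37 mol.
Outlet (n = n₀ + ν ξ):
  C₂H₄: 44.5 − 1(44.37) = 0.1335
  O₂: 244 − 3(44.37) = 110.9
  N₂: 918 (inert)
  CO₂: 0 + 2(44.37) = 88.73
  H₂O: 0 + 2(44.37) = 88.73
Total out = 0.1335 + 110.9 + 918 + 88.73 + 88.73 = 1207 mol.

1210 mol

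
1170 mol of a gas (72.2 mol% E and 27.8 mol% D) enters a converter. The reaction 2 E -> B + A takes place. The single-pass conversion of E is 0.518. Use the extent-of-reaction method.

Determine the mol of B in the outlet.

E reacted = 0.518 × 844.7 = 437.6 mol; ν_E = −2, so ξ = 437.6/2 = 218.8 mol.
Outlet amounts (n = n₀ + ν ξ):
  E: 844.7 − 2(218.8) = 407.2
  B: 0 + 1(218.8) = 218.8
  A: 0 + 1(218.8) = 218.8
  D: 325.3 (inert)

219 mol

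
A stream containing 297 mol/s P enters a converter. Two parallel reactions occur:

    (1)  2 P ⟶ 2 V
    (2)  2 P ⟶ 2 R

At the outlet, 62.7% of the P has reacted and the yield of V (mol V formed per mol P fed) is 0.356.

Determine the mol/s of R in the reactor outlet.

80.5 mol/s

Yield of V: 2ξ₁ / 297 = 0.356 → ξ₁ = 52.87 mol/s.
Conversion of P: 2ξ₁ + 2ξ₂ = 0.627 × 297 = 186.2 → ξ₂ = 40.24 mol/s.
Outlet amounts (n = n₀ + Σ ν·ξ):
  P: 297 − 2(52.87) − 2(40.24) = 110.8
  V: 0 + 2(52.87) = 105.7
  R: 0 + 2(40.24) = 80.49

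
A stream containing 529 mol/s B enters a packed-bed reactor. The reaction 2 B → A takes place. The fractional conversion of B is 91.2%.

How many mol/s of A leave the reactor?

B reacted = 0.912 × 529 = 482.4 mol/s; ν_B = −2, so ξ = 482.4/2 = 241.2 mol/s.
Outlet amounts (n = n₀ + ν ξ):
  B: 529 − 2(241.2) = 46.55
  A: 0 + 1(241.2) = 241.2

241 mol/s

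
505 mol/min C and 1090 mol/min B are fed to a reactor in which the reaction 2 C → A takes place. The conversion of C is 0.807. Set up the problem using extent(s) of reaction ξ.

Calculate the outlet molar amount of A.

C reacted = 0.807 × 505 = 407.5 mol/min; ν_C = −2, so ξ = 407.5/2 = 203.8 mol/min.
Outlet amounts (n = n₀ + ν ξ):
  C: 505 − 2(203.8) = 97.46
  A: 0 + 1(203.8) = 203.8
  B: 1090 (inert)

204 mol/min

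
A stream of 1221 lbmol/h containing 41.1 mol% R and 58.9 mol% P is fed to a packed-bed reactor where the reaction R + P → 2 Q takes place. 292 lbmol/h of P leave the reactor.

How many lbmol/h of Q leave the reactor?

For P: n = n₀ − 1ξ → 292 = 719.2 − 1ξ, giving ξ = 427.2 lbmol/h.
Outlet amounts (n = n₀ + ν ξ):
  R: 501.8 − 1(427.2) = 74.66
  P: 719.2 − 1(427.2) = 292
  Q: 0 + 2(427.2) = 854.3

854 lbmol/h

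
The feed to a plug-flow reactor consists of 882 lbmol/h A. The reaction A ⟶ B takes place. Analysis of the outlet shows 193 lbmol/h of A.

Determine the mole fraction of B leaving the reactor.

0.781

For A: n = n₀ − 1ξ → 193 = 882 − 1ξ, giving ξ = 689 lbmol/h.
Outlet amounts (n = n₀ + ν ξ):
  A: 882 − 1(689) = 193
  B: 0 + 1(689) = 689
Total out = 882 lbmol/h; y_B = 689 / 882 = 0.7812.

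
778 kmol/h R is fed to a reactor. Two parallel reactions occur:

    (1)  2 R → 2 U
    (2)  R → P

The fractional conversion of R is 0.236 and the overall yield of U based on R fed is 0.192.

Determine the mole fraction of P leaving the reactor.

0.044

Yield of U: 2ξ₁ / 778 = 0.192 → ξ₁ = 74.69 kmol/h.
Conversion of R: 2ξ₁ + 1ξ₂ = 0.236 × 778 = 183.6 → ξ₂ = 34.23 kmol/h.
Outlet amounts (n = n₀ + Σ ν·ξ):
  R: 778 − 2(74.69) − 1(34.23) = 594.4
  U: 0 + 2(74.69) = 149.4
  P: 0 + 1(34.23) = 34.23
Total out = 778 kmol/h; y_P = 34.23 / 778 = 0.044.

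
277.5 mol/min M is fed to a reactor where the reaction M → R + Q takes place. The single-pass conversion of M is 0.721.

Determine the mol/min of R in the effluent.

200 mol/min

M reacted = 0.721 × 277.5 = 200.1 mol/min; ν_M = −1, so ξ = 200.1/1 = 200.1 mol/min.
Outlet amounts (n = n₀ + ν ξ):
  M: 277.5 − 1(200.1) = 77.42
  R: 0 + 1(200.1) = 200.1
  Q: 0 + 1(200.1) = 200.1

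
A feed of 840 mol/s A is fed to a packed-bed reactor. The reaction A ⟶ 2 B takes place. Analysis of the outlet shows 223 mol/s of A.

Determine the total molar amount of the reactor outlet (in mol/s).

1460 mol/s

For A: n = n₀ − 1ξ → 223 = 840 − 1ξ, giving ξ = 617 mol/s.
Outlet amounts (n = n₀ + ν ξ):
  A: 840 − 1(617) = 223
  B: 0 + 2(617) = 1234
Total out = 223 + 1234 = 1457 mol/s.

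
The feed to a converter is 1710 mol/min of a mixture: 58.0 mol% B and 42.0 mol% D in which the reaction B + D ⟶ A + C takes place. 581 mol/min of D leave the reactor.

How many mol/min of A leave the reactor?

For D: n = n₀ − 1ξ → 581 = 718.2 − 1ξ, giving ξ = 137.2 mol/min.
Outlet amounts (n = n₀ + ν ξ):
  B: 991.8 − 1(137.2) = 854.6
  D: 718.2 − 1(137.2) = 581
  A: 0 + 1(137.2) = 137.2
  C: 0 + 1(137.2) = 137.2

137 mol/min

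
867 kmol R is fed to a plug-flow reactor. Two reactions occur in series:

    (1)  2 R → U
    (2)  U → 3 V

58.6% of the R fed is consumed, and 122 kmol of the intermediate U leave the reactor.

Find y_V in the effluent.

0.452

Conversion of R: R consumed = 2ξ₁ = 0.586 × 867 → ξ₁ = 254 kmol.
U balance: n_U = 0 + 1ξ₁ − 1ξ₂ = 122 → ξ₂ = (1·254 − 122)/1 = 132 kmol.
Outlet amounts (n = n₀ + Σ ν·ξ):
  R: 867 − 2(254) = 358.9
  U: 0 + 1(254) − 1(132) = 122
  V: 0 + 3(132) = 396.1
Total out = 877 kmol; y_V = 396.1 / 877 = 0.4516.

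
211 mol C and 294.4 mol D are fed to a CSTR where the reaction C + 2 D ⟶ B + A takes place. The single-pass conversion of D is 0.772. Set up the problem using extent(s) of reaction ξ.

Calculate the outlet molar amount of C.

D reacted = 0.772 × 294.4 = 227.3 mol; ν_D = −2, so ξ = 227.3/2 = 113.6 mol.
Outlet amounts (n = n₀ + ν ξ):
  C: 211 − 1(113.6) = 97.36
  D: 294.4 − 2(113.6) = 67.12
  B: 0 + 1(113.6) = 113.6
  A: 0 + 1(113.6) = 113.6

97.4 mol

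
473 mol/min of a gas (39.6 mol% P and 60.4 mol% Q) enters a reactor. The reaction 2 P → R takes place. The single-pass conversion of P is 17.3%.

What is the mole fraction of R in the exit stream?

0.0355

P reacted = 0.173 × 187.3 = 32.4 mol/min; ν_P = −2, so ξ = 32.4/2 = 16.2 mol/min.
Outlet amounts (n = n₀ + ν ξ):
  P: 187.3 − 2(16.2) = 154.9
  R: 0 + 1(16.2) = 16.2
  Q: 285.7 (inert)
Total out = 456.8 mol/min; y_R = 16.2 / 456.8 = 0.03547.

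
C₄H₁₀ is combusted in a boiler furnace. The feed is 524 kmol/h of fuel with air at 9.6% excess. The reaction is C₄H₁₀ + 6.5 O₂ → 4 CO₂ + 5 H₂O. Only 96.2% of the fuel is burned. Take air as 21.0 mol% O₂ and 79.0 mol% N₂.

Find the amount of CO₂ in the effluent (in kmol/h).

Stoichiometric O₂ = 6.5 × 524 = 3406 kmol/h; O₂ fed = 3406 × 1.096 = 3733 kmol/h.
N₂ fed = 3733 × 79/21 = 14040 kmol/h.
Fuel reacted = 0.962 × 524 → ξ = 504.1 kmol/h.
Outlet (n = n₀ + ν ξ):
  C₄H₁₀: 524 − 1(504.1) = 19.91
  O₂: 3733 − 6.5(504.1) = 456.4
  N₂: 14040 (inert)
  CO₂: 0 + 4(504.1) = 2016
  H₂O: 0 + 5(504.1) = 2520

2020 kmol/h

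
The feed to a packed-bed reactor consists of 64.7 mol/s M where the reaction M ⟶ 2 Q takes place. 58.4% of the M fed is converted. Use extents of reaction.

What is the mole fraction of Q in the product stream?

M reacted = 0.584 × 64.7 = 37.78 mol/s; ν_M = −1, so ξ = 37.78/1 = 37.78 mol/s.
Outlet amounts (n = n₀ + ν ξ):
  M: 64.7 − 1(37.78) = 26.92
  Q: 0 + 2(37.78) = 75.57
Total out = 102.5 mol/s; y_Q = 75.57 / 102.5 = 0.7374.

0.737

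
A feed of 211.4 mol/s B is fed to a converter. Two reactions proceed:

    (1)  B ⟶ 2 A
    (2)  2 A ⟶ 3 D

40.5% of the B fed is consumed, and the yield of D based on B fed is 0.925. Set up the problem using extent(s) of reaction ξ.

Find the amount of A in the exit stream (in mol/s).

Conversion of B: B consumed = 1ξ₁ = 0.405 × 211.4 → ξ₁ = 85.62 mol/s.
Yield of D: 3ξ₂ / 211.4 = 0.925 → ξ₂ = 65.18 mol/s.
Outlet amounts (n = n₀ + Σ ν·ξ):
  B: 211.4 − 1(85.62) = 125.8
  A: 0 + 2(85.62) − 2(65.18) = 40.87
  D: 0 + 3(65.18) = 195.5

40.9 mol/s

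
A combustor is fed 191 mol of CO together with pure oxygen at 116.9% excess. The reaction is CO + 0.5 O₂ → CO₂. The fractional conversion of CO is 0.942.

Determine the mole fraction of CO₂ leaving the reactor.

0.584

Stoichiometric O₂ = 0.5 × 191 = 95.5 mol; O₂ fed = 95.5 × 2.169 = 207.1 mol.
Fuel reacted = 0.942 × 191 → ξ = 179.9 mol.
Outlet (n = n₀ + ν ξ):
  CO: 191 − 1(179.9) = 11.08
  O₂: 207.1 − 0.5(179.9) = 117.2
  CO₂: 0 + 1(179.9) = 179.9
Total out = 308.2 mol; y_CO₂ = 179.9 / 308.2 = 0.5838.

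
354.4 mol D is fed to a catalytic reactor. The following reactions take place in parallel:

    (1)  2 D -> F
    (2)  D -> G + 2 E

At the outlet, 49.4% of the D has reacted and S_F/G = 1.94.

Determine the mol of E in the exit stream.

71.8 mol

Conversion of D: D consumed = 0.494 × 354.4 = 175.1 mol = 2ξ₁ + 1ξ₂.
Selectivity: 1ξ₁ / (1ξ₂) = 1.94 → ξ₁ = 1.94 ξ₂.
Substitute: (2·1.94 + 1) ξ₂ = 175.1 → ξ₂ = 35.88 mol, ξ₁ = 69.6 mol.
Outlet amounts (n = n₀ + Σ ν·ξ):
  D: 354.4 − 2(69.6) − 1(35.88) = 179.3
  F: 0 + 1(69.6) = 69.6
  G: 0 + 1(35.88) = 35.88
  E: 0 + 2(35.88) = 71.75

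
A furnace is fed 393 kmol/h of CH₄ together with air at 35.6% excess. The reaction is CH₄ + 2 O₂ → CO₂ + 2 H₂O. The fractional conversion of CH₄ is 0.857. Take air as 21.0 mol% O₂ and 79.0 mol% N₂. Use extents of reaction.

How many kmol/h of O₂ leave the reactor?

Stoichiometric O₂ = 2 × 393 = 786 kmol/h; O₂ fed = 786 × 1.356 = 1066 kmol/h.
N₂ fed = 1066 × 79/21 = 4009 kmol/h.
Fuel reacted = 0.857 × 393 → ξ = 336.8 kmol/h.
Outlet (n = n₀ + ν ξ):
  CH₄: 393 − 1(336.8) = 56.2
  O₂: 1066 − 2(336.8) = 392.2
  N₂: 4009 (inert)
  CO₂: 0 + 1(336.8) = 336.8
  H₂O: 0 + 2(336.8) = 673.6

392 kmol/h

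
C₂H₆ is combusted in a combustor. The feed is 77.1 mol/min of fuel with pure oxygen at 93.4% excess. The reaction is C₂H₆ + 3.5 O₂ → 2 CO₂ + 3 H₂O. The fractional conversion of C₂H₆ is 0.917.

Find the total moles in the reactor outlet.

634 mol/min

Stoichiometric O₂ = 3.5 × 77.1 = 269.8 mol/min; O₂ fed = 269.8 × 1.934 = 521.9 mol/min.
Fuel reacted = 0.917 × 77.1 → ξ = 70.7 mol/min.
Outlet (n = n₀ + ν ξ):
  C₂H₆: 77.1 − 1(70.7) = 6.399
  O₂: 521.9 − 3.5(70.7) = 274.4
  CO₂: 0 + 2(70.7) = 141.4
  H₂O: 0 + 3(70.7) = 212.1
Total out = 6.399 + 274.4 + 141.4 + 212.1 = 634.3 mol/min.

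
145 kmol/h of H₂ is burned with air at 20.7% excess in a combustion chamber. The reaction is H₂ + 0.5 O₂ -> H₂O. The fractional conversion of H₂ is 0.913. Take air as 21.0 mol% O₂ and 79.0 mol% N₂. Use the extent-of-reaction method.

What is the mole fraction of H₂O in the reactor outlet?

Stoichiometric O₂ = 0.5 × 145 = 72.5 kmol/h; O₂ fed = 72.5 × 1.207 = 87.51 kmol/h.
N₂ fed = 87.51 × 79/21 = 329.2 kmol/h.
Fuel reacted = 0.913 × 145 → ξ = 132.4 kmol/h.
Outlet (n = n₀ + ν ξ):
  H₂: 145 − 1(132.4) = 12.62
  O₂: 87.51 − 0.5(132.4) = 21.32
  N₂: 329.2 (inert)
  H₂O: 0 + 1(132.4) = 132.4
Total out = 495.5 kmol/h; y_H₂O = 132.4 / 495.5 = 0.2672.

0.267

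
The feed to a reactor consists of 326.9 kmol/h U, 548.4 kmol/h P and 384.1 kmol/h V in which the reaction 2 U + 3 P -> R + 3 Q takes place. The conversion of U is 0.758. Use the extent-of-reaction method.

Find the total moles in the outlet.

U reacted = 0.758 × 326.9 = 247.8 kmol/h; ν_U = −2, so ξ = 247.8/2 = 123.9 kmol/h.
Outlet amounts (n = n₀ + ν ξ):
  U: 326.9 − 2(123.9) = 79.11
  P: 548.4 − 3(123.9) = 176.7
  R: 0 + 1(123.9) = 123.9
  Q: 0 + 3(123.9) = 371.7
  V: 384.1 (inert)
Total out = 79.11 + 176.7 + 123.9 + 371.7 + 384.1 = 1136 kmol/h.

1140 kmol/h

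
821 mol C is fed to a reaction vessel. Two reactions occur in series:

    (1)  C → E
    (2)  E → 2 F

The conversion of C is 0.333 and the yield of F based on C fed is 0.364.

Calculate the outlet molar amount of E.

124 mol

Conversion of C: C consumed = 1ξ₁ = 0.333 × 821 → ξ₁ = 273.4 mol.
Yield of F: 2ξ₂ / 821 = 0.364 → ξ₂ = 149.4 mol.
Outlet amounts (n = n₀ + Σ ν·ξ):
  C: 821 − 1(273.4) = 547.6
  E: 0 + 1(273.4) − 1(149.4) = 124
  F: 0 + 2(149.4) = 298.8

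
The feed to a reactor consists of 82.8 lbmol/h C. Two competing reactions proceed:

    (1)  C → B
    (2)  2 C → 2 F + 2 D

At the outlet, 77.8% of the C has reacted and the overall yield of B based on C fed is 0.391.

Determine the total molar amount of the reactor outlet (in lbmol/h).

115 lbmol/h

Yield of B: 1ξ₁ / 82.8 = 0.391 → ξ₁ = 32.37 lbmol/h.
Conversion of C: 1ξ₁ + 2ξ₂ = 0.778 × 82.8 = 64.42 → ξ₂ = 16.02 lbmol/h.
Outlet amounts (n = n₀ + Σ ν·ξ):
  C: 82.8 − 1(32.37) − 2(16.02) = 18.38
  B: 0 + 1(32.37) = 32.37
  F: 0 + 2(16.02) = 32.04
  D: 0 + 2(16.02) = 32.04
Total out = 18.38 + 32.37 + 32.04 + 32.04 = 114.8 lbmol/h.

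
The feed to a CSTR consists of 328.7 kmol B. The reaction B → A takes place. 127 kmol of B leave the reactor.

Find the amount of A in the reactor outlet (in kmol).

202 kmol

For B: n = n₀ − 1ξ → 127 = 328.7 − 1ξ, giving ξ = 201.7 kmol.
Outlet amounts (n = n₀ + ν ξ):
  B: 328.7 − 1(201.7) = 127
  A: 0 + 1(201.7) = 201.7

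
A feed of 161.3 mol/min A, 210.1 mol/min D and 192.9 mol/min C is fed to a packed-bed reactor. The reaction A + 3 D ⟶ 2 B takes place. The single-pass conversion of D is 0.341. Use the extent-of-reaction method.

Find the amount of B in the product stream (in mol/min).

47.8 mol/min

D reacted = 0.341 × 210.1 = 71.64 mol/min; ν_D = −3, so ξ = 71.64/3 = 23.88 mol/min.
Outlet amounts (n = n₀ + ν ξ):
  A: 161.3 − 1(23.88) = 137.4
  D: 210.1 − 3(23.88) = 138.5
  B: 0 + 2(23.88) = 47.76
  C: 192.9 (inert)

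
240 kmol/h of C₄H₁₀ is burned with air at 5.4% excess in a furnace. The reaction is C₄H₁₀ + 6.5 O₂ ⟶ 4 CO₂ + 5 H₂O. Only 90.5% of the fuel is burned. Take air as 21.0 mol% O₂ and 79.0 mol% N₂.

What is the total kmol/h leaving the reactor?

8400 kmol/h

Stoichiometric O₂ = 6.5 × 240 = 1560 kmol/h; O₂ fed = 1560 × 1.054 = 1644 kmol/h.
N₂ fed = 1644 × 79/21 = 6185 kmol/h.
Fuel reacted = 0.905 × 240 → ξ = 217.2 kmol/h.
Outlet (n = n₀ + ν ξ):
  C₄H₁₀: 240 − 1(217.2) = 22.8
  O₂: 1644 − 6.5(217.2) = 232.4
  N₂: 6185 (inert)
  CO₂: 0 + 4(217.2) = 868.8
  H₂O: 0 + 5(217.2) = 1086
Total out = 22.8 + 232.4 + 6185 + 868.8 + 1086 = 8396 kmol/h.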